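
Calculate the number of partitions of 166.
189334822579

p(n) counts ways to write n as a sum of positive integers (order ignored).
Euler's pentagonal recurrence: p(k) = p(k-1) + p(k-2) - p(k-5) - p(k-7) + p(k-12) + p(k-15) - ... (offsets j(3j∓1)/2, signs ++--, p(0)=1, p(<0)=0).
DP table for k = 0..165: p(0)=1, p(1)=1, p(2)=2, p(3)=3, p(4)=5, p(5)=7, p(6)=11, p(7)=15, p(8)=22, p(9)=30, p(10)=42, p(11)=56, p(12)=77, p(13)=101, p(14)=135, p(15)=176, p(16)=231, p(17)=297, p(18)=385, p(19)=490, p(20)=627, p(21)=792, p(22)=1002, p(23)=1255, p(24)=1575, p(25)=1958, p(26)=2436, p(27)=3010, p(28)=3718, p(29)=4565, p(30)=5604, p(31)=6842, p(32)=8349, p(33)=10143, p(34)=12310, p(35)=14883, p(36)=17977, p(37)=21637, p(38)=26015, p(39)=31185, p(40)=37338, p(41)=44583, p(42)=53174, p(43)=63261, p(44)=75175, p(45)=89134, p(46)=105558, p(47)=124754, p(48)=147273, p(49)=173525, p(50)=204226, p(51)=239943, p(52)=281589, p(53)=329931, p(54)=386155, p(55)=451276, p(56)=526823, p(57)=614154, p(58)=715220, p(59)=831820, p(60)=966467, p(61)=1121505, p(62)=1300156, p(63)=1505499, p(64)=1741630, p(65)=2012558, p(66)=2323520, p(67)=2679689, p(68)=3087735, p(69)=3554345, p(70)=4087968, p(71)=4697205, p(72)=5392783, p(73)=6185689, p(74)=7089500, p(75)=8118264, p(76)=9289091, p(77)=10619863, p(78)=12132164, p(79)=13848650, p(80)=15796476, p(81)=18004327, p(82)=20506255, p(83)=23338469, p(84)=26543660, p(85)=30167357, p(86)=34262962, p(87)=38887673, p(88)=44108109, p(89)=49995925, p(90)=56634173, p(91)=64112359, p(92)=72533807, p(93)=82010177, p(94)=92669720, p(95)=104651419, p(96)=118114304, p(97)=133230930, p(98)=150198136, p(99)=169229875, p(100)=190569292, p(101)=214481126, p(102)=241265379, p(103)=271248950, p(104)=304801365, p(105)=342325709, p(106)=384276336, p(107)=431149389, p(108)=483502844, p(109)=541946240, p(110)=607163746, p(111)=679903203, p(112)=761002156, p(113)=851376628, p(114)=952050665, p(115)=1064144451, p(116)=1188908248, p(117)=1327710076, p(118)=1482074143, p(119)=1653668665, p(120)=1844349560, p(121)=2056148051, p(122)=2291320912, p(123)=2552338241, p(124)=2841940500, p(125)=3163127352, p(126)=3519222692, p(127)=3913864295, p(128)=4351078600, p(129)=4835271870, p(130)=5371315400, p(131)=5964539504, p(132)=6620830889, p(133)=7346629512, p(134)=8149040695, p(135)=9035836076, p(136)=10015581680, p(137)=11097645016, p(138)=12292341831, p(139)=13610949895, p(140)=15065878135, p(141)=16670689208, p(142)=18440293320, p(143)=20390982757, p(144)=22540654445, p(145)=24908858009, p(146)=27517052599, p(147)=30388671978, p(148)=33549419497, p(149)=37027355200, p(150)=40853235313, p(151)=45060624582, p(152)=49686288421, p(153)=54770336324, p(154)=60356673280, p(155)=66493182097, p(156)=73232243759, p(157)=80630964769, p(158)=88751778802, p(159)=97662728555, p(160)=107438159466, p(161)=118159068427, p(162)=129913904637, p(163)=142798995930, p(164)=156919475295, p(165)=172389800255.
Final step: p(166) = p(165) + p(164) - p(161) - p(159) + p(154) + p(151) - p(144) - p(140) + p(131) + p(126) - p(115) - p(109) + p(96) + p(89) - p(74) - p(66) + p(49) + p(40) - p(21) - p(11)
= 172389800255 + 156919475295 - 118159068427 - 97662728555 + 60356673280 + 45060624582 - 22540654445 - 15065878135 + 5964539504 + 3519222692 - 1064144451 - 541946240 + 118114304 + 49995925 - 7089500 - 2323520 + 173525 + 37338 - 792 - 56
= 189334822579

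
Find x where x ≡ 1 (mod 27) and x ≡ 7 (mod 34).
109

Using Chinese Remainder Theorem:
M = 27 × 34 = 918
M1 = 34, M2 = 27
y1 = 34^(-1) mod 27 = 4
y2 = 27^(-1) mod 34 = 29
x = (1×34×4 + 7×27×29) mod 918 = 109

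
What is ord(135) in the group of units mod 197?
49

197 is prime, so ord(135) divides φ(197) = 196.
Divisors of 196: 1, 2, 4, 7, 14, 28, 49, 98, 196.
Repeated squaring: 135^1 ≡ 135, 135^2 ≡ 101, 135^4 ≡ 154, 135^8 ≡ 76, 135^16 ≡ 63, 135^32 ≡ 29, 135^64 ≡ 53, 135^128 ≡ 51 (mod 197).
Test 135^d mod 197 for each divisor d in increasing order:
135^1 ≡ 135
135^2 ≡ 101
135^4 ≡ 154
135^7 = 135^4·135^2·135^1 ≡ 164
135^14 = 135^8·135^4·135^2 ≡ 104
135^28 = 135^16·135^8·135^4 ≡ 178
135^49 = 135^32·135^16·135^1 ≡ 1  ← first divisor giving 1
The order is 49.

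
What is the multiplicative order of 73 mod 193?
192

193 is prime, so ord(73) divides φ(193) = 192.
Divisors of 192: 1, 2, 3, 4, 6, 8, 12, 16, 24, 32, 48, 64, 96, 192.
Repeated squaring: 73^1 ≡ 73, 73^2 ≡ 118, 73^4 ≡ 28, 73^8 ≡ 12, 73^16 ≡ 144, 73^32 ≡ 85, 73^64 ≡ 84, 73^128 ≡ 108 (mod 193).
Test 73^d mod 193 for each divisor d in increasing order:
73^1 ≡ 73
73^2 ≡ 118
73^3 = 73^2·73^1 ≡ 122
73^4 ≡ 28
73^6 = 73^4·73^2 ≡ 23
73^8 ≡ 12
73^12 = 73^8·73^4 ≡ 143
73^16 ≡ 144
73^24 = 73^16·73^8 ≡ 184
73^32 ≡ 85
73^48 = 73^32·73^16 ≡ 81
73^64 ≡ 84
73^96 = 73^64·73^32 ≡ 192
73^192 = 73^128·73^64 ≡ 1  ← first divisor giving 1
The order is 192.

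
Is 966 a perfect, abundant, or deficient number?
abundant

Proper divisors of 966: sum = 1 + 2 + 3 + 6 + 7 + 14 + 21 + 23 + 42 + 46 + 69 + 138 + 161 + 322 + 483 = 1338
Since 1338 > 966, 966 is abundant.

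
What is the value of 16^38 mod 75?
46

Repeated squaring. Binary of 38 = 100110.
16^1 ≡ 16 (mod 75); 16^2 ≡ 31 (mod 75); 16^4 ≡ 61 (mod 75); 16^8 ≡ 46 (mod 75); 16^16 ≡ 16 (mod 75); 16^32 ≡ 31 (mod 75)
16^38 = 16^2 × 16^4 × 16^32 ≡ 46 (mod 75)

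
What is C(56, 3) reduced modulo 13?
4

Using Lucas' theorem:
Write n=56 and k=3 in base 13:
n in base 13: [4, 4]
k in base 13: [0, 3]
C(56,3) mod 13 = ∏ C(n_i, k_i) mod 13
Digit binomials (mod 13): C(4,0) = 1; C(4,3) = 4
Product: 1 × 4 = 4 ≡ 4 (mod 13)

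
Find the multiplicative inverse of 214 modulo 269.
44

gcd(214, 269) = 1, so the inverse exists.
Extended Euclidean algorithm on (269, 214):
269 = 1 × 214 + 55  ⟹  55 = (1)·269 + (-1)·214
214 = 3 × 55 + 49  ⟹  49 = (-3)·269 + (4)·214
55 = 1 × 49 + 6  ⟹  6 = (4)·269 + (-5)·214
49 = 8 × 6 + 1  ⟹  1 = (-35)·269 + (44)·214
So (44)·214 ≡ 1 (mod 269), i.e. 214^(-1) ≡ 44 (mod 269).
Check: 214 × 44 = 9416 ≡ 1 (mod 269)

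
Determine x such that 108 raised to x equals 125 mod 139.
12

Baby-step giant-step with step n = ⌈√139⌉ = 12.
Baby steps 108^j mod 139 (j:value) for j=0..11: 0:1, 1:108, 2:127, 3:94, 4:5, 5:123, 6:79, 7:53, 8:25, 9:59, 10:117, 11:126.
Giant-step multiplier: 108^(-12) ≡ 108^(138-12) = 108^126 ≡ 129 (mod 139).
Giant steps γ_i = 125·129^i mod 139: γ_0=125, γ_1=1 (in table at j=0).
x = i·n + j = 1·12 + 0 = 12.
Check: 108^12 ≡ 125 (mod 139).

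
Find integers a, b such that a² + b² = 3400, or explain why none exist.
6² + 58² (a=6, b=58)

Factorization: 3400 = 2^3 × 5^2 × 17
By Fermat: n is sum of two squares iff every prime p ≡ 3 (mod 4) appears to even power.
All primes ≡ 3 (mod 4) appear to even power.
Search a = 0, 1, 2, … for 3400 - a² a perfect square: first hit at a = 6: 3400 - 36 = 3364 = 58².
3400 = 6² + 58² = 36 + 3364 ✓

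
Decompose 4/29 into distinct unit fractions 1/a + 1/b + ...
1/8 + 1/78 + 1/9048

Greedy algorithm:
4/29: ceiling(29/4) = 8, use 1/8
3/232: ceiling(232/3) = 78, use 1/78
1/9048: ceiling(9048/1) = 9048, use 1/9048
Result: 4/29 = 1/8 + 1/78 + 1/9048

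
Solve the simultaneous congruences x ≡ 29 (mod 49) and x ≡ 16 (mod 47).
862

Using Chinese Remainder Theorem:
M = 49 × 47 = 2303
M1 = 47, M2 = 49
y1 = 47^(-1) mod 49 = 24
y2 = 49^(-1) mod 47 = 24
x = (29×47×24 + 16×49×24) mod 2303 = 862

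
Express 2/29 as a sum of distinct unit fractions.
1/15 + 1/435

Greedy algorithm:
2/29: ceiling(29/2) = 15, use 1/15
1/435: ceiling(435/1) = 435, use 1/435
Result: 2/29 = 1/15 + 1/435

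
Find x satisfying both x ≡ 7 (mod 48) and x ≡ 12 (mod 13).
103

Using Chinese Remainder Theorem:
M = 48 × 13 = 624
M1 = 13, M2 = 48
y1 = 13^(-1) mod 48 = 37
y2 = 48^(-1) mod 13 = 3
x = (7×13×37 + 12×48×3) mod 624 = 103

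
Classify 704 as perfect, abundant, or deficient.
abundant

Proper divisors of 704: sum = 1 + 2 + 4 + 8 + 11 + 16 + 22 + 32 + 44 + 64 + 88 + 176 + 352 = 820
Since 820 > 704, 704 is abundant.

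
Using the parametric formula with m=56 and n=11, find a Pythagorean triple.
(3015, 1232, 3257)

Euclid's formula: a = m² - n², b = 2mn, c = m² + n²
m = 56, n = 11
a = 56² - 11² = 3136 - 121 = 3015
b = 2 × 56 × 11 = 1232
c = 56² + 11² = 3136 + 121 = 3257
Verification: 3015² + 1232² = 9090225 + 1517824 = 10608049 = 3257² ✓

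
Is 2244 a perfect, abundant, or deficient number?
abundant

Proper divisors of 2244: sum = 1 + 2 + 3 + 4 + 6 + 11 + 12 + 17 + ... + 374 + 561 + 748 + 1122 (23 divisors) = 3804
Since 3804 > 2244, 2244 is abundant.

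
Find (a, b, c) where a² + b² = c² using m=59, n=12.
(3337, 1416, 3625)

Euclid's formula: a = m² - n², b = 2mn, c = m² + n²
m = 59, n = 12
a = 59² - 12² = 3481 - 144 = 3337
b = 2 × 59 × 12 = 1416
c = 59² + 12² = 3481 + 144 = 3625
Verification: 3337² + 1416² = 11135569 + 2005056 = 13140625 = 3625² ✓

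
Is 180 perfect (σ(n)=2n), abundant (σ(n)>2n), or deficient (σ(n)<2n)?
abundant

Proper divisors of 180: sum = 1 + 2 + 3 + 4 + 5 + 6 + 9 + 10 + ... + 36 + 45 + 60 + 90 (17 divisors) = 366
Since 366 > 180, 180 is abundant.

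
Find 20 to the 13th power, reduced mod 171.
20

Repeated squaring. Binary of 13 = 1101.
20^1 ≡ 20 (mod 171); 20^2 ≡ 58 (mod 171); 20^4 ≡ 115 (mod 171); 20^8 ≡ 58 (mod 171)
20^13 = 20^1 × 20^4 × 20^8 ≡ 20 (mod 171)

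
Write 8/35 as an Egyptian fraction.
1/5 + 1/35

Greedy algorithm:
8/35: ceiling(35/8) = 5, use 1/5
1/35: ceiling(35/1) = 35, use 1/35
Result: 8/35 = 1/5 + 1/35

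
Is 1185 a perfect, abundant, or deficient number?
deficient

Proper divisors of 1185: sum = 1 + 3 + 5 + 15 + 79 + 237 + 395 = 735
Since 735 < 1185, 1185 is deficient.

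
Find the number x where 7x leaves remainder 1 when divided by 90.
13

gcd(7, 90) = 1, so the inverse exists.
Extended Euclidean algorithm on (90, 7):
90 = 12 × 7 + 6  ⟹  6 = (1)·90 + (-12)·7
7 = 1 × 6 + 1  ⟹  1 = (-1)·90 + (13)·7
So (13)·7 ≡ 1 (mod 90), i.e. 7^(-1) ≡ 13 (mod 90).
Check: 7 × 13 = 91 ≡ 1 (mod 90)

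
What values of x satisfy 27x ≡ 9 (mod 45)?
x ≡ 2 (mod 5)

gcd(27, 45) = 9, which divides 9, so solutions exist.
Divide through by 9: 3x ≡ 1 (mod 5).
Find 3^(-1) mod 5 by the extended Euclidean algorithm:
5 = 1 × 3 + 2  ⟹  2 = (1)·5 + (-1)·3
3 = 1 × 2 + 1  ⟹  1 = (-1)·5 + (2)·3
So (2)·3 ≡ 1 (mod 5), i.e. 3^(-1) ≡ 2 (mod 5).
x ≡ 2 × 1 = 2 ≡ 2 (mod 5).
Check: 27 × 2 = 54 ≡ 9 (mod 45).
x ≡ 2 (mod 5), giving 9 solutions mod 45.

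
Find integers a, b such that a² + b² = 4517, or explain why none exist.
46² + 49² (a=46, b=49)

Factorization: 4517 = 4517
By Fermat: n is sum of two squares iff every prime p ≡ 3 (mod 4) appears to even power.
All primes ≡ 3 (mod 4) appear to even power.
Search a = 0, 1, 2, … for 4517 - a² a perfect square: first hit at a = 46: 4517 - 2116 = 2401 = 49².
4517 = 46² + 49² = 2116 + 2401 ✓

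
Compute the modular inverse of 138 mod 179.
48

gcd(138, 179) = 1, so the inverse exists.
Extended Euclidean algorithm on (179, 138):
179 = 1 × 138 + 41  ⟹  41 = (1)·179 + (-1)·138
138 = 3 × 41 + 15  ⟹  15 = (-3)·179 + (4)·138
41 = 2 × 15 + 11  ⟹  11 = (7)·179 + (-9)·138
15 = 1 × 11 + 4  ⟹  4 = (-10)·179 + (13)·138
11 = 2 × 4 + 3  ⟹  3 = (27)·179 + (-35)·138
4 = 1 × 3 + 1  ⟹  1 = (-37)·179 + (48)·138
So (48)·138 ≡ 1 (mod 179), i.e. 138^(-1) ≡ 48 (mod 179).
Check: 138 × 48 = 6624 ≡ 1 (mod 179)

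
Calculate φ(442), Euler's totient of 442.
192

442 = 2 × 13 × 17
φ(n) = n × ∏(1 - 1/p) for each prime p dividing n
φ(442) = 442 × (1 - 1/2) × (1 - 1/13) × (1 - 1/17) = 192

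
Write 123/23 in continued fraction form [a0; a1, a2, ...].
[5; 2, 1, 7]

Euclidean algorithm steps:
123 = 5 × 23 + 8
23 = 2 × 8 + 7
8 = 1 × 7 + 1
7 = 7 × 1 + 0
Continued fraction: [5; 2, 1, 7]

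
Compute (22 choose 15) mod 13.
10

Using Lucas' theorem:
Write n=22 and k=15 in base 13:
n in base 13: [1, 9]
k in base 13: [1, 2]
C(22,15) mod 13 = ∏ C(n_i, k_i) mod 13
Digit binomials (mod 13): C(1,1) = 1; C(9,2) = 36 ≡ 10
Product: 1 × 10 = 10 ≡ 10 (mod 13)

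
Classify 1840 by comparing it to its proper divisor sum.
abundant

Proper divisors of 1840: sum = 1 + 2 + 4 + 5 + 8 + 10 + 16 + 20 + ... + 230 + 368 + 460 + 920 (19 divisors) = 2624
Since 2624 > 1840, 1840 is abundant.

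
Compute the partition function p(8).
22

p(n) counts ways to write n as a sum of positive integers (order ignored).
Examples: 8; 7 + 1; 6 + 2; 6 + 1 + 1; 5 + 3; ... (22 total)
p(8) = 22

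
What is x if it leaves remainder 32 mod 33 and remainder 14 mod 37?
791

Using Chinese Remainder Theorem:
M = 33 × 37 = 1221
M1 = 37, M2 = 33
y1 = 37^(-1) mod 33 = 25
y2 = 33^(-1) mod 37 = 9
x = (32×37×25 + 14×33×9) mod 1221 = 791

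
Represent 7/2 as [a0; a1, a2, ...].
[3; 2]

Euclidean algorithm steps:
7 = 3 × 2 + 1
2 = 2 × 1 + 0
Continued fraction: [3; 2]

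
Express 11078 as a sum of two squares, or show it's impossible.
Not possible

Factorization: 11078 = 2 × 29 × 191
By Fermat: n is sum of two squares iff every prime p ≡ 3 (mod 4) appears to even power.
Prime(s) ≡ 3 (mod 4) with odd exponent: [(191, 1)]
Therefore 11078 cannot be expressed as a² + b².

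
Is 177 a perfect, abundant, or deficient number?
deficient

Proper divisors of 177: sum = 1 + 3 + 59 = 63
Since 63 < 177, 177 is deficient.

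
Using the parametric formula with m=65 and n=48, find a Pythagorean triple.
(1921, 6240, 6529)

Euclid's formula: a = m² - n², b = 2mn, c = m² + n²
m = 65, n = 48
a = 65² - 48² = 4225 - 2304 = 1921
b = 2 × 65 × 48 = 6240
c = 65² + 48² = 4225 + 2304 = 6529
Verification: 1921² + 6240² = 3690241 + 38937600 = 42627841 = 6529² ✓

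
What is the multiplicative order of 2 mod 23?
11

23 is prime, so ord(2) divides φ(23) = 22.
Divisors of 22: 1, 2, 11, 22.
Repeated squaring: 2^1 ≡ 2, 2^2 ≡ 4, 2^4 ≡ 16, 2^8 ≡ 3, 2^16 ≡ 9 (mod 23).
Test 2^d mod 23 for each divisor d in increasing order:
2^1 ≡ 2
2^2 ≡ 4
2^11 = 2^8·2^2·2^1 ≡ 1  ← first divisor giving 1
The order is 11.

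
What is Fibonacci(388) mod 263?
105

Matrix identity: Q^n = [[F_(n+1), F_n], [F_n, F_(n-1)]] with Q = [[1,1],[1,0]].
n = 388 = 110000100₂. Square-and-multiply, entries mod 263:
Q^1 = [[1,1],[1,0]]
Q^3 = (Q^1)²·Q = [[3,2],[2,1]]
Q^6 = (Q^3)² = [[13,8],[8,5]]
Q^12 = (Q^6)² = [[233,144],[144,89]]
Q^24 = (Q^12)² = [[70,80],[80,253]]
Q^48 = (Q^24)² = [[254,66],[66,188]]
Q^97 = (Q^48)²·Q = [[208,229],[229,242]]
Q^194 = (Q^97)² = [[236,217],[217,19]]
Q^388 = (Q^194)² = [[215,105],[105,110]]
F_388 mod 263 = Q^388[0][1] = 105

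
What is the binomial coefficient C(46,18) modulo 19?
0

Using Lucas' theorem:
Write n=46 and k=18 in base 19:
n in base 19: [2, 8]
k in base 19: [0, 18]
C(46,18) mod 19 = ∏ C(n_i, k_i) mod 19
Digit binomials (mod 19): C(2,0) = 1; C(8,18) = 0 (k_i > n_i)
Product: 1 × 0 = 0 ≡ 0 (mod 19)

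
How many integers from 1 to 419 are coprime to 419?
418

419 = 419
φ(n) = n × ∏(1 - 1/p) for each prime p dividing n
φ(419) = 419 × (1 - 1/419) = 418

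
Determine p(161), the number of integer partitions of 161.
118159068427

p(n) counts ways to write n as a sum of positive integers (order ignored).
Euler's pentagonal recurrence: p(k) = p(k-1) + p(k-2) - p(k-5) - p(k-7) + p(k-12) + p(k-15) - ... (offsets j(3j∓1)/2, signs ++--, p(0)=1, p(<0)=0).
DP table for k = 0..160: p(0)=1, p(1)=1, p(2)=2, p(3)=3, p(4)=5, p(5)=7, p(6)=11, p(7)=15, p(8)=22, p(9)=30, p(10)=42, p(11)=56, p(12)=77, p(13)=101, p(14)=135, p(15)=176, p(16)=231, p(17)=297, p(18)=385, p(19)=490, p(20)=627, p(21)=792, p(22)=1002, p(23)=1255, p(24)=1575, p(25)=1958, p(26)=2436, p(27)=3010, p(28)=3718, p(29)=4565, p(30)=5604, p(31)=6842, p(32)=8349, p(33)=10143, p(34)=12310, p(35)=14883, p(36)=17977, p(37)=21637, p(38)=26015, p(39)=31185, p(40)=37338, p(41)=44583, p(42)=53174, p(43)=63261, p(44)=75175, p(45)=89134, p(46)=105558, p(47)=124754, p(48)=147273, p(49)=173525, p(50)=204226, p(51)=239943, p(52)=281589, p(53)=329931, p(54)=386155, p(55)=451276, p(56)=526823, p(57)=614154, p(58)=715220, p(59)=831820, p(60)=966467, p(61)=1121505, p(62)=1300156, p(63)=1505499, p(64)=1741630, p(65)=2012558, p(66)=2323520, p(67)=2679689, p(68)=3087735, p(69)=3554345, p(70)=4087968, p(71)=4697205, p(72)=5392783, p(73)=6185689, p(74)=7089500, p(75)=8118264, p(76)=9289091, p(77)=10619863, p(78)=12132164, p(79)=13848650, p(80)=15796476, p(81)=18004327, p(82)=20506255, p(83)=23338469, p(84)=26543660, p(85)=30167357, p(86)=34262962, p(87)=38887673, p(88)=44108109, p(89)=49995925, p(90)=56634173, p(91)=64112359, p(92)=72533807, p(93)=82010177, p(94)=92669720, p(95)=104651419, p(96)=118114304, p(97)=133230930, p(98)=150198136, p(99)=169229875, p(100)=190569292, p(101)=214481126, p(102)=241265379, p(103)=271248950, p(104)=304801365, p(105)=342325709, p(106)=384276336, p(107)=431149389, p(108)=483502844, p(109)=541946240, p(110)=607163746, p(111)=679903203, p(112)=761002156, p(113)=851376628, p(114)=952050665, p(115)=1064144451, p(116)=1188908248, p(117)=1327710076, p(118)=1482074143, p(119)=1653668665, p(120)=1844349560, p(121)=2056148051, p(122)=2291320912, p(123)=2552338241, p(124)=2841940500, p(125)=3163127352, p(126)=3519222692, p(127)=3913864295, p(128)=4351078600, p(129)=4835271870, p(130)=5371315400, p(131)=5964539504, p(132)=6620830889, p(133)=7346629512, p(134)=8149040695, p(135)=9035836076, p(136)=10015581680, p(137)=11097645016, p(138)=12292341831, p(139)=13610949895, p(140)=15065878135, p(141)=16670689208, p(142)=18440293320, p(143)=20390982757, p(144)=22540654445, p(145)=24908858009, p(146)=27517052599, p(147)=30388671978, p(148)=33549419497, p(149)=37027355200, p(150)=40853235313, p(151)=45060624582, p(152)=49686288421, p(153)=54770336324, p(154)=60356673280, p(155)=66493182097, p(156)=73232243759, p(157)=80630964769, p(158)=88751778802, p(159)=97662728555, p(160)=107438159466.
Final step: p(161) = p(160) + p(159) - p(156) - p(154) + p(149) + p(146) - p(139) - p(135) + p(126) + p(121) - p(110) - p(104) + p(91) + p(84) - p(69) - p(61) + p(44) + p(35) - p(16) - p(6)
= 107438159466 + 97662728555 - 73232243759 - 60356673280 + 37027355200 + 27517052599 - 13610949895 - 9035836076 + 3519222692 + 2056148051 - 607163746 - 304801365 + 64112359 + 26543660 - 3554345 - 1121505 + 75175 + 14883 - 231 - 11
= 118159068427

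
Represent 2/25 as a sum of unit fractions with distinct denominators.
1/13 + 1/325

Greedy algorithm:
2/25: ceiling(25/2) = 13, use 1/13
1/325: ceiling(325/1) = 325, use 1/325
Result: 2/25 = 1/13 + 1/325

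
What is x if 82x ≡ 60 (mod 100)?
x ≡ 30 (mod 50)

gcd(82, 100) = 2, which divides 60, so solutions exist.
Divide through by 2: 41x ≡ 30 (mod 50).
Find 41^(-1) mod 50 by the extended Euclidean algorithm:
50 = 1 × 41 + 9  ⟹  9 = (1)·50 + (-1)·41
41 = 4 × 9 + 5  ⟹  5 = (-4)·50 + (5)·41
9 = 1 × 5 + 4  ⟹  4 = (5)·50 + (-6)·41
5 = 1 × 4 + 1  ⟹  1 = (-9)·50 + (11)·41
So (11)·41 ≡ 1 (mod 50), i.e. 41^(-1) ≡ 11 (mod 50).
x ≡ 11 × 30 = 330 ≡ 30 (mod 50).
Check: 82 × 30 = 2460 ≡ 60 (mod 100).
x ≡ 30 (mod 50), giving 2 solutions mod 100.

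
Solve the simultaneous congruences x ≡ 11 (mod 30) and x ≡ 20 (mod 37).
131

Using Chinese Remainder Theorem:
M = 30 × 37 = 1110
M1 = 37, M2 = 30
y1 = 37^(-1) mod 30 = 13
y2 = 30^(-1) mod 37 = 21
x = (11×37×13 + 20×30×21) mod 1110 = 131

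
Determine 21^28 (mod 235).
36

Repeated squaring. Binary of 28 = 11100.
21^1 ≡ 21 (mod 235); 21^2 ≡ 206 (mod 235); 21^4 ≡ 136 (mod 235); 21^8 ≡ 166 (mod 235); 21^16 ≡ 61 (mod 235)
21^28 = 21^4 × 21^8 × 21^16 ≡ 36 (mod 235)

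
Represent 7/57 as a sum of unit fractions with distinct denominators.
1/9 + 1/86 + 1/14706

Greedy algorithm:
7/57: ceiling(57/7) = 9, use 1/9
2/171: ceiling(171/2) = 86, use 1/86
1/14706: ceiling(14706/1) = 14706, use 1/14706
Result: 7/57 = 1/9 + 1/86 + 1/14706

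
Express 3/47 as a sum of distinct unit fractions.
1/16 + 1/752

Greedy algorithm:
3/47: ceiling(47/3) = 16, use 1/16
1/752: ceiling(752/1) = 752, use 1/752
Result: 3/47 = 1/16 + 1/752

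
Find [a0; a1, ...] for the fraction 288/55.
[5; 4, 4, 3]

Euclidean algorithm steps:
288 = 5 × 55 + 13
55 = 4 × 13 + 3
13 = 4 × 3 + 1
3 = 3 × 1 + 0
Continued fraction: [5; 4, 4, 3]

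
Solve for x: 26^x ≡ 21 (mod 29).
23

Baby-step giant-step with step n = ⌈√29⌉ = 6.
Baby steps 26^j mod 29 (j:value) for j=0..5: 0:1, 1:26, 2:9, 3:2, 4:23, 5:18.
Giant-step multiplier: 26^(-6) ≡ 26^(28-6) = 26^22 ≡ 22 (mod 29).
Giant steps γ_i = 21·22^i mod 29: γ_0=21, γ_1=27, γ_2=14, γ_3=18 (in table at j=5).
x = i·n + j = 3·6 + 5 = 23.
Check: 26^23 ≡ 21 (mod 29).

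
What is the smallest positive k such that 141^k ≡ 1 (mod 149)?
148

149 is prime, so ord(141) divides φ(149) = 148.
Divisors of 148: 1, 2, 4, 37, 74, 148.
Repeated squaring: 141^1 ≡ 141, 141^2 ≡ 64, 141^4 ≡ 73, 141^8 ≡ 114, 141^16 ≡ 33, 141^32 ≡ 46, 141^64 ≡ 30, 141^128 ≡ 6 (mod 149).
Test 141^d mod 149 for each divisor d in increasing order:
141^1 ≡ 141
141^2 ≡ 64
141^4 ≡ 73
141^37 = 141^32·141^4·141^1 ≡ 105
141^74 = 141^64·141^8·141^2 ≡ 148
141^148 = 141^128·141^16·141^4 ≡ 1  ← first divisor giving 1
The order is 148.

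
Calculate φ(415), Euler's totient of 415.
328

415 = 5 × 83
φ(n) = n × ∏(1 - 1/p) for each prime p dividing n
φ(415) = 415 × (1 - 1/5) × (1 - 1/83) = 328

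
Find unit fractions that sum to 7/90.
1/13 + 1/1170

Greedy algorithm:
7/90: ceiling(90/7) = 13, use 1/13
1/1170: ceiling(1170/1) = 1170, use 1/1170
Result: 7/90 = 1/13 + 1/1170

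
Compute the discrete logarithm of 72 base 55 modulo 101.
93

Baby-step giant-step with step n = ⌈√101⌉ = 11.
Baby steps 55^j mod 101 (j:value) for j=0..10: 0:1, 1:55, 2:96, 3:28, 4:25, 5:62, 6:77, 7:94, 8:19, 9:35, 10:6.
Giant-step multiplier: 55^(-11) ≡ 55^(100-11) = 55^89 ≡ 15 (mod 101).
Giant steps γ_i = 72·15^i mod 101: γ_0=72, γ_1=70, γ_2=40, γ_3=95, γ_4=11, γ_5=64, γ_6=51, γ_7=58, γ_8=62 (in table at j=5).
x = i·n + j = 8·11 + 5 = 93.
Check: 55^93 ≡ 72 (mod 101).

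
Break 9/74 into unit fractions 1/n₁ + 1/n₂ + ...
1/9 + 1/96 + 1/10656

Greedy algorithm:
9/74: ceiling(74/9) = 9, use 1/9
7/666: ceiling(666/7) = 96, use 1/96
1/10656: ceiling(10656/1) = 10656, use 1/10656
Result: 9/74 = 1/9 + 1/96 + 1/10656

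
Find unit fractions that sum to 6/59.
1/10 + 1/590

Greedy algorithm:
6/59: ceiling(59/6) = 10, use 1/10
1/590: ceiling(590/1) = 590, use 1/590
Result: 6/59 = 1/10 + 1/590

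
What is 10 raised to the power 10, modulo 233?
218

Repeated squaring. Binary of 10 = 1010.
10^1 ≡ 10 (mod 233); 10^2 ≡ 100 (mod 233); 10^4 ≡ 214 (mod 233); 10^8 ≡ 128 (mod 233)
10^10 = 10^2 × 10^8 ≡ 218 (mod 233)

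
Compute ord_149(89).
148

149 is prime, so ord(89) divides φ(149) = 148.
Divisors of 148: 1, 2, 4, 37, 74, 148.
Repeated squaring: 89^1 ≡ 89, 89^2 ≡ 24, 89^4 ≡ 129, 89^8 ≡ 102, 89^16 ≡ 123, 89^32 ≡ 80, 89^64 ≡ 142, 89^128 ≡ 49 (mod 149).
Test 89^d mod 149 for each divisor d in increasing order:
89^1 ≡ 89
89^2 ≡ 24
89^4 ≡ 129
89^37 = 89^32·89^4·89^1 ≡ 44
89^74 = 89^64·89^8·89^2 ≡ 148
89^148 = 89^128·89^16·89^4 ≡ 1  ← first divisor giving 1
The order is 148.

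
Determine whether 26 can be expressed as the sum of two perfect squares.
1² + 5² (a=1, b=5)

Factorization: 26 = 2 × 13
By Fermat: n is sum of two squares iff every prime p ≡ 3 (mod 4) appears to even power.
All primes ≡ 3 (mod 4) appear to even power.
Search a = 0, 1, 2, … for 26 - a² a perfect square: first hit at a = 1: 26 - 1 = 25 = 5².
26 = 1² + 5² = 1 + 25 ✓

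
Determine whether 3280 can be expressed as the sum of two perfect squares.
12² + 56² (a=12, b=56)

Factorization: 3280 = 2^4 × 5 × 41
By Fermat: n is sum of two squares iff every prime p ≡ 3 (mod 4) appears to even power.
All primes ≡ 3 (mod 4) appear to even power.
Search a = 0, 1, 2, … for 3280 - a² a perfect square: first hit at a = 12: 3280 - 144 = 3136 = 56².
3280 = 12² + 56² = 144 + 3136 ✓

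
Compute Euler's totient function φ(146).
72

146 = 2 × 73
φ(n) = n × ∏(1 - 1/p) for each prime p dividing n
φ(146) = 146 × (1 - 1/2) × (1 - 1/73) = 72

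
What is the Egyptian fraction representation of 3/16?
1/6 + 1/48

Greedy algorithm:
3/16: ceiling(16/3) = 6, use 1/6
1/48: ceiling(48/1) = 48, use 1/48
Result: 3/16 = 1/6 + 1/48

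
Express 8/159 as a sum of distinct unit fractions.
1/20 + 1/3180

Greedy algorithm:
8/159: ceiling(159/8) = 20, use 1/20
1/3180: ceiling(3180/1) = 3180, use 1/3180
Result: 8/159 = 1/20 + 1/3180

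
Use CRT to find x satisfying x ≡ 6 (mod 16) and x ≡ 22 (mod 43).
22

Using Chinese Remainder Theorem:
M = 16 × 43 = 688
M1 = 43, M2 = 16
y1 = 43^(-1) mod 16 = 3
y2 = 16^(-1) mod 43 = 35
x = (6×43×3 + 22×16×35) mod 688 = 22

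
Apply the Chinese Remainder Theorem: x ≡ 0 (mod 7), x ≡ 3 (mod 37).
77

Using Chinese Remainder Theorem:
M = 7 × 37 = 259
M1 = 37, M2 = 7
y1 = 37^(-1) mod 7 = 4
y2 = 7^(-1) mod 37 = 16
x = (0×37×4 + 3×7×16) mod 259 = 77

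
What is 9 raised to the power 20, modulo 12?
9

Repeated squaring. Binary of 20 = 10100.
9^1 ≡ 9 (mod 12); 9^2 ≡ 9 (mod 12); 9^4 ≡ 9 (mod 12); 9^8 ≡ 9 (mod 12); 9^16 ≡ 9 (mod 12)
9^20 = 9^4 × 9^16 ≡ 9 (mod 12)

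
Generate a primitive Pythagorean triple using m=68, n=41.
(2943, 5576, 6305)

Euclid's formula: a = m² - n², b = 2mn, c = m² + n²
m = 68, n = 41
a = 68² - 41² = 4624 - 1681 = 2943
b = 2 × 68 × 41 = 5576
c = 68² + 41² = 4624 + 1681 = 6305
Verification: 2943² + 5576² = 8661249 + 31091776 = 39753025 = 6305² ✓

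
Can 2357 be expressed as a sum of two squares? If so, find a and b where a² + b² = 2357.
26² + 41² (a=26, b=41)

Factorization: 2357 = 2357
By Fermat: n is sum of two squares iff every prime p ≡ 3 (mod 4) appears to even power.
All primes ≡ 3 (mod 4) appear to even power.
Search a = 0, 1, 2, … for 2357 - a² a perfect square: first hit at a = 26: 2357 - 676 = 1681 = 41².
2357 = 26² + 41² = 676 + 1681 ✓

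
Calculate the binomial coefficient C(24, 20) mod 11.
0

Using Lucas' theorem:
Write n=24 and k=20 in base 11:
n in base 11: [2, 2]
k in base 11: [1, 9]
C(24,20) mod 11 = ∏ C(n_i, k_i) mod 11
Digit binomials (mod 11): C(2,1) = 2; C(2,9) = 0 (k_i > n_i)
Product: 2 × 0 = 0 ≡ 0 (mod 11)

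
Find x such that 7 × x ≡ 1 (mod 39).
28

gcd(7, 39) = 1, so the inverse exists.
Extended Euclidean algorithm on (39, 7):
39 = 5 × 7 + 4  ⟹  4 = (1)·39 + (-5)·7
7 = 1 × 4 + 3  ⟹  3 = (-1)·39 + (6)·7
4 = 1 × 3 + 1  ⟹  1 = (2)·39 + (-11)·7
So (-11)·7 ≡ 1 (mod 39), i.e. 7^(-1) ≡ -11 ≡ 28 (mod 39).
Check: 7 × 28 = 196 ≡ 1 (mod 39)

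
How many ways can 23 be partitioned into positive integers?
1255

p(n) counts ways to write n as a sum of positive integers (order ignored).
Euler's pentagonal recurrence: p(k) = p(k-1) + p(k-2) - p(k-5) - p(k-7) + p(k-12) + p(k-15) - ... (offsets j(3j∓1)/2, signs ++--, p(0)=1, p(<0)=0).
DP table for k = 0..22: p(0)=1, p(1)=1, p(2)=2, p(3)=3, p(4)=5, p(5)=7, p(6)=11, p(7)=15, p(8)=22, p(9)=30, p(10)=42, p(11)=56, p(12)=77, p(13)=101, p(14)=135, p(15)=176, p(16)=231, p(17)=297, p(18)=385, p(19)=490, p(20)=627, p(21)=792, p(22)=1002.
Final step: p(23) = p(22) + p(21) - p(18) - p(16) + p(11) + p(8) - p(1)
= 1002 + 792 - 385 - 231 + 56 + 22 - 1
= 1255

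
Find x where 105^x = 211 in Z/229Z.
19

Baby-step giant-step with step n = ⌈√229⌉ = 16.
Baby steps 105^j mod 229 (j:value) for j=0..15: 0:1, 1:105, 2:33, 3:30, 4:173, 5:74, 6:213, 7:152, 8:159, 9:207, 10:209, 11:190, 12:27, 13:87, 14:204, 15:123.
Giant-step multiplier: 105^(-16) ≡ 105^(228-16) = 105^212 ≡ 151 (mod 229).
Giant steps γ_i = 211·151^i mod 229: γ_0=211, γ_1=30 (in table at j=3).
x = i·n + j = 1·16 + 3 = 19.
Check: 105^19 ≡ 211 (mod 229).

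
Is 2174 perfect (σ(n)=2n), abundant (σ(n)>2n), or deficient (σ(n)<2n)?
deficient

Proper divisors of 2174: sum = 1 + 2 + 1087 = 1090
Since 1090 < 2174, 2174 is deficient.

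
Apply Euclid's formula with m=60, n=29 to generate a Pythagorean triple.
(2759, 3480, 4441)

Euclid's formula: a = m² - n², b = 2mn, c = m² + n²
m = 60, n = 29
a = 60² - 29² = 3600 - 841 = 2759
b = 2 × 60 × 29 = 3480
c = 60² + 29² = 3600 + 841 = 4441
Verification: 2759² + 3480² = 7612081 + 12110400 = 19722481 = 4441² ✓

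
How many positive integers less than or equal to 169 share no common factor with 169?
156

169 = 13^2
φ(n) = n × ∏(1 - 1/p) for each prime p dividing n
φ(169) = 169 × (1 - 1/13) = 156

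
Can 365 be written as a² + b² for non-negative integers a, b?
2² + 19² (a=2, b=19)

Factorization: 365 = 5 × 73
By Fermat: n is sum of two squares iff every prime p ≡ 3 (mod 4) appears to even power.
All primes ≡ 3 (mod 4) appear to even power.
Search a = 0, 1, 2, … for 365 - a² a perfect square: first hit at a = 2: 365 - 4 = 361 = 19².
365 = 2² + 19² = 4 + 361 ✓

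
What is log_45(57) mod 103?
17

Baby-step giant-step with step n = ⌈√103⌉ = 11.
Baby steps 45^j mod 103 (j:value) for j=0..10: 0:1, 1:45, 2:68, 3:73, 4:92, 5:20, 6:76, 7:21, 8:18, 9:89, 10:91.
Giant-step multiplier: 45^(-11) ≡ 45^(102-11) = 45^91 ≡ 70 (mod 103).
Giant steps γ_i = 57·70^i mod 103: γ_0=57, γ_1=76 (in table at j=6).
x = i·n + j = 1·11 + 6 = 17.
Check: 45^17 ≡ 57 (mod 103).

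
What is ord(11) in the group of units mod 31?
30

31 is prime, so ord(11) divides φ(31) = 30.
Divisors of 30: 1, 2, 3, 5, 6, 10, 15, 30.
Repeated squaring: 11^1 ≡ 11, 11^2 ≡ 28, 11^4 ≡ 9, 11^8 ≡ 19, 11^16 ≡ 20 (mod 31).
Test 11^d mod 31 for each divisor d in increasing order:
11^1 ≡ 11
11^2 ≡ 28
11^3 = 11^2·11^1 ≡ 29
11^5 = 11^4·11^1 ≡ 6
11^6 = 11^4·11^2 ≡ 4
11^10 = 11^8·11^2 ≡ 5
11^15 = 11^8·11^4·11^2·11^1 ≡ 30
11^30 = 11^16·11^8·11^4·11^2 ≡ 1  ← first divisor giving 1
The order is 30.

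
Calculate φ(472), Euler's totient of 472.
232

472 = 2^3 × 59
φ(n) = n × ∏(1 - 1/p) for each prime p dividing n
φ(472) = 472 × (1 - 1/2) × (1 - 1/59) = 232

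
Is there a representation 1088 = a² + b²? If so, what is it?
8² + 32² (a=8, b=32)

Factorization: 1088 = 2^6 × 17
By Fermat: n is sum of two squares iff every prime p ≡ 3 (mod 4) appears to even power.
All primes ≡ 3 (mod 4) appear to even power.
Search a = 0, 1, 2, … for 1088 - a² a perfect square: first hit at a = 8: 1088 - 64 = 1024 = 32².
1088 = 8² + 32² = 64 + 1024 ✓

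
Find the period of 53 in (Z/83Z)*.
82

83 is prime, so ord(53) divides φ(83) = 82.
Divisors of 82: 1, 2, 41, 82.
Repeated squaring: 53^1 ≡ 53, 53^2 ≡ 70, 53^4 ≡ 3, 53^8 ≡ 9, 53^16 ≡ 81, 53^32 ≡ 4, 53^64 ≡ 16 (mod 83).
Test 53^d mod 83 for each divisor d in increasing order:
53^1 ≡ 53
53^2 ≡ 70
53^41 = 53^32·53^8·53^1 ≡ 82
53^82 = 53^64·53^16·53^2 ≡ 1  ← first divisor giving 1
The order is 82.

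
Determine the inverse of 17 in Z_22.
13

gcd(17, 22) = 1, so the inverse exists.
Extended Euclidean algorithm on (22, 17):
22 = 1 × 17 + 5  ⟹  5 = (1)·22 + (-1)·17
17 = 3 × 5 + 2  ⟹  2 = (-3)·22 + (4)·17
5 = 2 × 2 + 1  ⟹  1 = (7)·22 + (-9)·17
So (-9)·17 ≡ 1 (mod 22), i.e. 17^(-1) ≡ -9 ≡ 13 (mod 22).
Check: 17 × 13 = 221 ≡ 1 (mod 22)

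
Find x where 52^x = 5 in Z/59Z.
10

Baby-step giant-step with step n = ⌈√59⌉ = 8.
Baby steps 52^j mod 59 (j:value) for j=0..7: 0:1, 1:52, 2:49, 3:11, 4:41, 5:8, 6:3, 7:38.
Giant-step multiplier: 52^(-8) ≡ 52^(58-8) = 52^50 ≡ 57 (mod 59).
Giant steps γ_i = 5·57^i mod 59: γ_0=5, γ_1=49 (in table at j=2).
x = i·n + j = 1·8 + 2 = 10.
Check: 52^10 ≡ 5 (mod 59).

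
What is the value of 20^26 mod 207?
58

Repeated squaring. Binary of 26 = 11010.
20^1 ≡ 20 (mod 207); 20^2 ≡ 193 (mod 207); 20^4 ≡ 196 (mod 207); 20^8 ≡ 121 (mod 207); 20^16 ≡ 151 (mod 207)
20^26 = 20^2 × 20^8 × 20^16 ≡ 58 (mod 207)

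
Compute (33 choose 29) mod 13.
9

Using Lucas' theorem:
Write n=33 and k=29 in base 13:
n in base 13: [2, 7]
k in base 13: [2, 3]
C(33,29) mod 13 = ∏ C(n_i, k_i) mod 13
Digit binomials (mod 13): C(2,2) = 1; C(7,3) = 35 ≡ 9
Product: 1 × 9 = 9 ≡ 9 (mod 13)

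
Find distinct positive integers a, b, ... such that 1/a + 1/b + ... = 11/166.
1/16 + 1/266 + 1/176624

Greedy algorithm:
11/166: ceiling(166/11) = 16, use 1/16
5/1328: ceiling(1328/5) = 266, use 1/266
1/176624: ceiling(176624/1) = 176624, use 1/176624
Result: 11/166 = 1/16 + 1/266 + 1/176624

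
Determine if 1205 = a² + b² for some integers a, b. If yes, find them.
7² + 34² (a=7, b=34)

Factorization: 1205 = 5 × 241
By Fermat: n is sum of two squares iff every prime p ≡ 3 (mod 4) appears to even power.
All primes ≡ 3 (mod 4) appear to even power.
Search a = 0, 1, 2, … for 1205 - a² a perfect square: first hit at a = 7: 1205 - 49 = 1156 = 34².
1205 = 7² + 34² = 49 + 1156 ✓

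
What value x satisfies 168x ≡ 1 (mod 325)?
207

gcd(168, 325) = 1, so the inverse exists.
Extended Euclidean algorithm on (325, 168):
325 = 1 × 168 + 157  ⟹  157 = (1)·325 + (-1)·168
168 = 1 × 157 + 11  ⟹  11 = (-1)·325 + (2)·168
157 = 14 × 11 + 3  ⟹  3 = (15)·325 + (-29)·168
11 = 3 × 3 + 2  ⟹  2 = (-46)·325 + (89)·168
3 = 1 × 2 + 1  ⟹  1 = (61)·325 + (-118)·168
So (-118)·168 ≡ 1 (mod 325), i.e. 168^(-1) ≡ -118 ≡ 207 (mod 325).
Check: 168 × 207 = 34776 ≡ 1 (mod 325)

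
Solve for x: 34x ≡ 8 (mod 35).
x ≡ 27 (mod 35)

gcd(34, 35) = 1, which divides 8, so solutions exist.
Find 34^(-1) mod 35 by the extended Euclidean algorithm:
35 = 1 × 34 + 1  ⟹  1 = (1)·35 + (-1)·34
So (-1)·34 ≡ 1 (mod 35), i.e. 34^(-1) ≡ -1 ≡ 34 (mod 35).
x ≡ 34 × 8 = 272 ≡ 27 (mod 35).
Check: 34 × 27 = 918 ≡ 8 (mod 35).
Unique solution: x ≡ 27 (mod 35)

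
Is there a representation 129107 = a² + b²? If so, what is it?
Not possible

Factorization: 129107 = 11^3 × 97
By Fermat: n is sum of two squares iff every prime p ≡ 3 (mod 4) appears to even power.
Prime(s) ≡ 3 (mod 4) with odd exponent: [(11, 3)]
Therefore 129107 cannot be expressed as a² + b².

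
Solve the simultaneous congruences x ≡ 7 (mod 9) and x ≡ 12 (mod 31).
43

Using Chinese Remainder Theorem:
M = 9 × 31 = 279
M1 = 31, M2 = 9
y1 = 31^(-1) mod 9 = 7
y2 = 9^(-1) mod 31 = 7
x = (7×31×7 + 12×9×7) mod 279 = 43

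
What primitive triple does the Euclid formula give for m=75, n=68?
(1001, 10200, 10249)

Euclid's formula: a = m² - n², b = 2mn, c = m² + n²
m = 75, n = 68
a = 75² - 68² = 5625 - 4624 = 1001
b = 2 × 75 × 68 = 10200
c = 75² + 68² = 5625 + 4624 = 10249
Verification: 1001² + 10200² = 1002001 + 104040000 = 105042001 = 10249² ✓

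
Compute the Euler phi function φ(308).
120

308 = 2^2 × 7 × 11
φ(n) = n × ∏(1 - 1/p) for each prime p dividing n
φ(308) = 308 × (1 - 1/2) × (1 - 1/7) × (1 - 1/11) = 120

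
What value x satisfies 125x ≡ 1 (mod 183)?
41

gcd(125, 183) = 1, so the inverse exists.
Extended Euclidean algorithm on (183, 125):
183 = 1 × 125 + 58  ⟹  58 = (1)·183 + (-1)·125
125 = 2 × 58 + 9  ⟹  9 = (-2)·183 + (3)·125
58 = 6 × 9 + 4  ⟹  4 = (13)·183 + (-19)·125
9 = 2 × 4 + 1  ⟹  1 = (-28)·183 + (41)·125
So (41)·125 ≡ 1 (mod 183), i.e. 125^(-1) ≡ 41 (mod 183).
Check: 125 × 41 = 5125 ≡ 1 (mod 183)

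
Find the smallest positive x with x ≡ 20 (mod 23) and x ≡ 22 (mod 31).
549

Using Chinese Remainder Theorem:
M = 23 × 31 = 713
M1 = 31, M2 = 23
y1 = 31^(-1) mod 23 = 3
y2 = 23^(-1) mod 31 = 27
x = (20×31×3 + 22×23×27) mod 713 = 549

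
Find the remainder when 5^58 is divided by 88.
81

Repeated squaring. Binary of 58 = 111010.
5^1 ≡ 5 (mod 88); 5^2 ≡ 25 (mod 88); 5^4 ≡ 9 (mod 88); 5^8 ≡ 81 (mod 88); 5^16 ≡ 49 (mod 88); 5^32 ≡ 25 (mod 88)
5^58 = 5^2 × 5^8 × 5^16 × 5^32 ≡ 81 (mod 88)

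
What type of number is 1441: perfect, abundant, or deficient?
deficient

Proper divisors of 1441: sum = 1 + 11 + 131 = 143
Since 143 < 1441, 1441 is deficient.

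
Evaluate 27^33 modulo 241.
236

Repeated squaring. Binary of 33 = 100001.
27^1 ≡ 27 (mod 241); 27^2 ≡ 6 (mod 241); 27^4 ≡ 36 (mod 241); 27^8 ≡ 91 (mod 241); 27^16 ≡ 87 (mod 241); 27^32 ≡ 98 (mod 241)
27^33 = 27^1 × 27^32 ≡ 236 (mod 241)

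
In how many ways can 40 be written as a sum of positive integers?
37338

p(n) counts ways to write n as a sum of positive integers (order ignored).
Euler's pentagonal recurrence: p(k) = p(k-1) + p(k-2) - p(k-5) - p(k-7) + p(k-12) + p(k-15) - ... (offsets j(3j∓1)/2, signs ++--, p(0)=1, p(<0)=0).
DP table for k = 0..39: p(0)=1, p(1)=1, p(2)=2, p(3)=3, p(4)=5, p(5)=7, p(6)=11, p(7)=15, p(8)=22, p(9)=30, p(10)=42, p(11)=56, p(12)=77, p(13)=101, p(14)=135, p(15)=176, p(16)=231, p(17)=297, p(18)=385, p(19)=490, p(20)=627, p(21)=792, p(22)=1002, p(23)=1255, p(24)=1575, p(25)=1958, p(26)=2436, p(27)=3010, p(28)=3718, p(29)=4565, p(30)=5604, p(31)=6842, p(32)=8349, p(33)=10143, p(34)=12310, p(35)=14883, p(36)=17977, p(37)=21637, p(38)=26015, p(39)=31185.
Final step: p(40) = p(39) + p(38) - p(35) - p(33) + p(28) + p(25) - p(18) - p(14) + p(5) + p(0)
= 31185 + 26015 - 14883 - 10143 + 3718 + 1958 - 385 - 135 + 7 + 1
= 37338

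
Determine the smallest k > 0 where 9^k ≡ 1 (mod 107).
53

107 is prime, so ord(9) divides φ(107) = 106.
Divisors of 106: 1, 2, 53, 106.
Repeated squaring: 9^1 ≡ 9, 9^2 ≡ 81, 9^4 ≡ 34, 9^8 ≡ 86, 9^16 ≡ 13, 9^32 ≡ 62, 9^64 ≡ 99 (mod 107).
Test 9^d mod 107 for each divisor d in increasing order:
9^1 ≡ 9
9^2 ≡ 81
9^53 = 9^32·9^16·9^4·9^1 ≡ 1  ← first divisor giving 1
The order is 53.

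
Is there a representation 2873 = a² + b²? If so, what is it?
8² + 53² (a=8, b=53)

Factorization: 2873 = 13^2 × 17
By Fermat: n is sum of two squares iff every prime p ≡ 3 (mod 4) appears to even power.
All primes ≡ 3 (mod 4) appear to even power.
Search a = 0, 1, 2, … for 2873 - a² a perfect square: first hit at a = 8: 2873 - 64 = 2809 = 53².
2873 = 8² + 53² = 64 + 2809 ✓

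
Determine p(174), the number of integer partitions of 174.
397125074750

p(n) counts ways to write n as a sum of positive integers (order ignored).
Euler's pentagonal recurrence: p(k) = p(k-1) + p(k-2) - p(k-5) - p(k-7) + p(k-12) + p(k-15) - ... (offsets j(3j∓1)/2, signs ++--, p(0)=1, p(<0)=0).
DP table for k = 0..173: p(0)=1, p(1)=1, p(2)=2, p(3)=3, p(4)=5, p(5)=7, p(6)=11, p(7)=15, p(8)=22, p(9)=30, p(10)=42, p(11)=56, p(12)=77, p(13)=101, p(14)=135, p(15)=176, p(16)=231, p(17)=297, p(18)=385, p(19)=490, p(20)=627, p(21)=792, p(22)=1002, p(23)=1255, p(24)=1575, p(25)=1958, p(26)=2436, p(27)=3010, p(28)=3718, p(29)=4565, p(30)=5604, p(31)=6842, p(32)=8349, p(33)=10143, p(34)=12310, p(35)=14883, p(36)=17977, p(37)=21637, p(38)=26015, p(39)=31185, p(40)=37338, p(41)=44583, p(42)=53174, p(43)=63261, p(44)=75175, p(45)=89134, p(46)=105558, p(47)=124754, p(48)=147273, p(49)=173525, p(50)=204226, p(51)=239943, p(52)=281589, p(53)=329931, p(54)=386155, p(55)=451276, p(56)=526823, p(57)=614154, p(58)=715220, p(59)=831820, p(60)=966467, p(61)=1121505, p(62)=1300156, p(63)=1505499, p(64)=1741630, p(65)=2012558, p(66)=2323520, p(67)=2679689, p(68)=3087735, p(69)=3554345, p(70)=4087968, p(71)=4697205, p(72)=5392783, p(73)=6185689, p(74)=7089500, p(75)=8118264, p(76)=9289091, p(77)=10619863, p(78)=12132164, p(79)=13848650, p(80)=15796476, p(81)=18004327, p(82)=20506255, p(83)=23338469, p(84)=26543660, p(85)=30167357, p(86)=34262962, p(87)=38887673, p(88)=44108109, p(89)=49995925, p(90)=56634173, p(91)=64112359, p(92)=72533807, p(93)=82010177, p(94)=92669720, p(95)=104651419, p(96)=118114304, p(97)=133230930, p(98)=150198136, p(99)=169229875, p(100)=190569292, p(101)=214481126, p(102)=241265379, p(103)=271248950, p(104)=304801365, p(105)=342325709, p(106)=384276336, p(107)=431149389, p(108)=483502844, p(109)=541946240, p(110)=607163746, p(111)=679903203, p(112)=761002156, p(113)=851376628, p(114)=952050665, p(115)=1064144451, p(116)=1188908248, p(117)=1327710076, p(118)=1482074143, p(119)=1653668665, p(120)=1844349560, p(121)=2056148051, p(122)=2291320912, p(123)=2552338241, p(124)=2841940500, p(125)=3163127352, p(126)=3519222692, p(127)=3913864295, p(128)=4351078600, p(129)=4835271870, p(130)=5371315400, p(131)=5964539504, p(132)=6620830889, p(133)=7346629512, p(134)=8149040695, p(135)=9035836076, p(136)=10015581680, p(137)=11097645016, p(138)=12292341831, p(139)=13610949895, p(140)=15065878135, p(141)=16670689208, p(142)=18440293320, p(143)=20390982757, p(144)=22540654445, p(145)=24908858009, p(146)=27517052599, p(147)=30388671978, p(148)=33549419497, p(149)=37027355200, p(150)=40853235313, p(151)=45060624582, p(152)=49686288421, p(153)=54770336324, p(154)=60356673280, p(155)=66493182097, p(156)=73232243759, p(157)=80630964769, p(158)=88751778802, p(159)=97662728555, p(160)=107438159466, p(161)=118159068427, p(162)=129913904637, p(163)=142798995930, p(164)=156919475295, p(165)=172389800255, p(166)=189334822579, p(167)=207890420102, p(168)=228204732751, p(169)=250438925115, p(170)=274768617130, p(171)=301384802048, p(172)=330495499613, p(173)=362326859895.
Final step: p(174) = p(173) + p(172) - p(169) - p(167) + p(162) + p(159) - p(152) - p(148) + p(139) + p(134) - p(123) - p(117) + p(104) + p(97) - p(82) - p(74) + p(57) + p(48) - p(29) - p(19)
= 362326859895 + 330495499613 - 250438925115 - 207890420102 + 129913904637 + 97662728555 - 49686288421 - 33549419497 + 13610949895 + 8149040695 - 2552338241 - 1327710076 + 304801365 + 133230930 - 20506255 - 7089500 + 614154 + 147273 - 4565 - 490
= 397125074750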